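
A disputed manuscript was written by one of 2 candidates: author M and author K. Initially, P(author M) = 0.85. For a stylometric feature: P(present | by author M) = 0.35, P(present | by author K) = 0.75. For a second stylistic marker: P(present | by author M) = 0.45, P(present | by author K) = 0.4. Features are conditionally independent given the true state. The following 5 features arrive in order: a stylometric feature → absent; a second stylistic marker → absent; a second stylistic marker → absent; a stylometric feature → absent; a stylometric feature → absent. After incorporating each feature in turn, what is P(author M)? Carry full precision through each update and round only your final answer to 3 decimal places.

After a stylometric feature='absent': P(author M) = 0.65·0.8500 / (0.65·0.8500 + 0.25·0.1500) ≈ 0.9364
After a second stylistic marker='absent': P(author M) = 0.55·0.9364 / (0.55·0.9364 + 0.6·0.0636) ≈ 0.9311
After a second stylistic marker='absent': P(author M) = 0.55·0.9311 / (0.55·0.9311 + 0.6·0.0689) ≈ 0.9253
After a stylometric feature='absent': P(author M) = 0.65·0.9253 / (0.65·0.9253 + 0.25·0.0747) ≈ 0.9699
After a stylometric feature='absent': P(author M) = 0.65·0.9699 / (0.65·0.9699 + 0.25·0.0301) ≈ 0.9882

0.988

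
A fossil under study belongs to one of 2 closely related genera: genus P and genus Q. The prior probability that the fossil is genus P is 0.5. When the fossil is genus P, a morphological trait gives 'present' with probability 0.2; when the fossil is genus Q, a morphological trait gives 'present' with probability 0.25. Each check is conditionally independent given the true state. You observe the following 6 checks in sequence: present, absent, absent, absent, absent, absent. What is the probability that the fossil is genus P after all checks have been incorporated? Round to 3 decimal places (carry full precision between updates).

0.525

After 'present': P(genus P) = 0.2·0.5000 / (0.2·0.5000 + 0.25·0.5000) ≈ 0.4444
After 'absent': P(genus P) = 0.8·0.4444 / (0.8·0.4444 + 0.75·0.5556) ≈ 0.4604
After 'absent': P(genus P) = 0.8·0.4604 / (0.8·0.4604 + 0.75·0.5396) ≈ 0.4765
After 'absent': P(genus P) = 0.8·0.4765 / (0.8·0.4765 + 0.75·0.5235) ≈ 0.4926
After 'absent': P(genus P) = 0.8·0.4926 / (0.8·0.4926 + 0.75·0.5074) ≈ 0.5088
After 'absent': P(genus P) = 0.8·0.5088 / (0.8·0.5088 + 0.75·0.4912) ≈ 0.5249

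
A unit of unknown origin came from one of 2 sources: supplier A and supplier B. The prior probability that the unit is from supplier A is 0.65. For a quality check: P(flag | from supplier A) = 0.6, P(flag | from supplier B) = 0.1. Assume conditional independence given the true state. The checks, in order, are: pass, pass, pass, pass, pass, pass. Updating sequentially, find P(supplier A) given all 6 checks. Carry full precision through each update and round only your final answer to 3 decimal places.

0.014

After 'pass': P(supplier A) = 0.4·0.6500 / (0.4·0.6500 + 0.9·0.3500) ≈ 0.4522
After 'pass': P(supplier A) = 0.4·0.4522 / (0.4·0.4522 + 0.9·0.5478) ≈ 0.2684
After 'pass': P(supplier A) = 0.4·0.2684 / (0.4·0.2684 + 0.9·0.7316) ≈ 0.1402
After 'pass': P(supplier A) = 0.4·0.1402 / (0.4·0.1402 + 0.9·0.8598) ≈ 0.0676
After 'pass': P(supplier A) = 0.4·0.0676 / (0.4·0.0676 + 0.9·0.9324) ≈ 0.0312
After 'pass': P(supplier A) = 0.4·0.0312 / (0.4·0.0312 + 0.9·0.9688) ≈ 0.0141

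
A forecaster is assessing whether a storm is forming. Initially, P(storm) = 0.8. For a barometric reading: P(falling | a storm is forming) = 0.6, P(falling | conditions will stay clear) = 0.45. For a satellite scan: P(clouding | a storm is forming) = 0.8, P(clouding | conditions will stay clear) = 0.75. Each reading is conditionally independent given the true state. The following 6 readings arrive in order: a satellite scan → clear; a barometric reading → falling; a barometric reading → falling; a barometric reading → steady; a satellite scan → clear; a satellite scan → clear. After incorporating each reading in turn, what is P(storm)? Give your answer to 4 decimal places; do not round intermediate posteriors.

0.7259

After a satellite scan='clear': P(storm) = 0.2·0.8000 / (0.2·0.8000 + 0.25·0.2000) ≈ 0.7619
After a barometric reading='falling': P(storm) = 0.6·0.7619 / (0.6·0.7619 + 0.45·0.2381) ≈ 0.8101
After a barometric reading='falling': P(storm) = 0.6·0.8101 / (0.6·0.8101 + 0.45·0.1899) ≈ 0.8505
After a barometric reading='steady': P(storm) = 0.4·0.8505 / (0.4·0.8505 + 0.55·0.1495) ≈ 0.8053
After a satellite scan='clear': P(storm) = 0.2·0.8053 / (0.2·0.8053 + 0.25·0.1947) ≈ 0.7680
After a satellite scan='clear': P(storm) = 0.2·0.7680 / (0.2·0.7680 + 0.25·0.2320) ≈ 0.7259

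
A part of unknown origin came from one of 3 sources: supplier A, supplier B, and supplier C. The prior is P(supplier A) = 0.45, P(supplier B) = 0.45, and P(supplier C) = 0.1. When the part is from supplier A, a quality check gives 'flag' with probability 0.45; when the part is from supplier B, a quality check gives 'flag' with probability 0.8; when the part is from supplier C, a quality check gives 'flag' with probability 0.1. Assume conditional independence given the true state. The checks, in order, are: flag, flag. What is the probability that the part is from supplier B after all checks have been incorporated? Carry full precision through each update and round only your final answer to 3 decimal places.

0.758

After 'flag': normaliser = 0.45·0.4500 + 0.8·0.4500 + 0.1·0.1000; P(supplier A) ≈ 0.3537, P(supplier B) ≈ 0.6288, P(supplier C) ≈ 0.0175
After 'flag': normaliser = 0.45·0.3537 + 0.8·0.6288 + 0.1·0.0175; P(supplier A) ≈ 0.2397, P(supplier B) ≈ 0.7576, P(supplier C) ≈ 0.0026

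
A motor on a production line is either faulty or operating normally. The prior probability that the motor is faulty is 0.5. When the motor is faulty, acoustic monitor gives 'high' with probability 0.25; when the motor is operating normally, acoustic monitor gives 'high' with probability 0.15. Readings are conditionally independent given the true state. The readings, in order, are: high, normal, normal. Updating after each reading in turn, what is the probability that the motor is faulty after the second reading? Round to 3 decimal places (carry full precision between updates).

Apply Bayes' rule sequentially, carrying P(faulty) forward.
After 'high': P(faulty) = 0.25·0.5000 / (0.25·0.5000 + 0.15·0.5000) ≈ 0.6250
After 'normal': P(faulty) = 0.75·0.6250 / (0.75·0.6250 + 0.85·0.3750) ≈ 0.5952

0.595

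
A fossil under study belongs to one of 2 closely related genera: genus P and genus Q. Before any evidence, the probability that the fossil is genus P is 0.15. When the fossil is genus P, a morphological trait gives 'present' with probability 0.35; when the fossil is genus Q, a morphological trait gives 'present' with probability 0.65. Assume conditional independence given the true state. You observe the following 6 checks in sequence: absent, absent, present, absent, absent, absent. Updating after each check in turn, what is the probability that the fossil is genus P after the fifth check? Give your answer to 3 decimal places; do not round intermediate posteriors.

After 'absent': P(genus P) = 0.65·0.1500 / (0.65·0.1500 + 0.35·0.8500) ≈ 0.2468
After 'absent': P(genus P) = 0.65·0.2468 / (0.65·0.2468 + 0.35·0.7532) ≈ 0.3784
After 'present': P(genus P) = 0.35·0.3784 / (0.35·0.3784 + 0.65·0.6216) ≈ 0.2468
After 'absent': P(genus P) = 0.65·0.2468 / (0.65·0.2468 + 0.35·0.7532) ≈ 0.3784
After 'absent': P(genus P) = 0.65·0.3784 / (0.65·0.3784 + 0.35·0.6216) ≈ 0.5306

0.531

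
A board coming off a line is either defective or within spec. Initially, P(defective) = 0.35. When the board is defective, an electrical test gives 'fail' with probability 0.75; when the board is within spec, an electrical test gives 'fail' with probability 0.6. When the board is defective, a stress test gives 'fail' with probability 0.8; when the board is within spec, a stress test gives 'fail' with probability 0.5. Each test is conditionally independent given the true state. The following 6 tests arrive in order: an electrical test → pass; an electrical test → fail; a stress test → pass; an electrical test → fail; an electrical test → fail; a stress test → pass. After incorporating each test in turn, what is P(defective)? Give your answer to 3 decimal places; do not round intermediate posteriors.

After an electrical test='pass': P(defective) = 0.25·0.3500 / (0.25·0.3500 + 0.4·0.6500) ≈ 0.2518
After an electrical test='fail': P(defective) = 0.75·0.2518 / (0.75·0.2518 + 0.6·0.7482) ≈ 0.2961
After a stress test='pass': P(defective) = 0.2·0.2961 / (0.2·0.2961 + 0.5·0.7039) ≈ 0.1440
After an electrical test='fail': P(defective) = 0.75·0.1440 / (0.75·0.1440 + 0.6·0.8560) ≈ 0.1738
After an electrical test='fail': P(defective) = 0.75·0.1738 / (0.75·0.1738 + 0.6·0.8262) ≈ 0.2082
After a stress test='pass': P(defective) = 0.2·0.2082 / (0.2·0.2082 + 0.5·0.7918) ≈ 0.0952

0.095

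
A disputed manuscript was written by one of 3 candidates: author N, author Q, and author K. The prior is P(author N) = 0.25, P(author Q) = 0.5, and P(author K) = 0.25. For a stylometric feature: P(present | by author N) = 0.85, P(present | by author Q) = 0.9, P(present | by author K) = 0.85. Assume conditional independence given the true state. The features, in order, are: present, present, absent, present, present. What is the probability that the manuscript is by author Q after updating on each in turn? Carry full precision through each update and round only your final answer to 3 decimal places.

After 'present': normaliser = 0.85·0.2500 + 0.9·0.5000 + 0.85·0.2500; P(author N) ≈ 0.2429, P(author Q) ≈ 0.5143, P(author K) ≈ 0.2429
After 'present': normaliser = 0.85·0.2429 + 0.9·0.5143 + 0.85·0.2429; P(author N) ≈ 0.2357, P(author Q) ≈ 0.5285, P(author K) ≈ 0.2357
After 'absent': normaliser = 0.15·0.2357 + 0.1·0.5285 + 0.15·0.2357; P(author N) ≈ 0.2861, P(author Q) ≈ 0.4277, P(author K) ≈ 0.2861
After 'present': normaliser = 0.85·0.2861 + 0.9·0.4277 + 0.85·0.2861; P(author N) ≈ 0.2791, P(author Q) ≈ 0.4418, P(author K) ≈ 0.2791
After 'present': normaliser = 0.85·0.2791 + 0.9·0.4418 + 0.85·0.2791; P(author N) ≈ 0.2720, P(author Q) ≈ 0.4559, P(author K) ≈ 0.2720

0.456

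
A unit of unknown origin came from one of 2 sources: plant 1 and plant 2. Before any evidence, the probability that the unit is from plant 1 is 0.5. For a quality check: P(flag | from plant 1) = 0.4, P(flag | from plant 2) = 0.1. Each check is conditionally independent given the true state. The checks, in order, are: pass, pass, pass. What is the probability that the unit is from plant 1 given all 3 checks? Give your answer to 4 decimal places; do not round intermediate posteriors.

0.2286

Apply Bayes' rule sequentially, carrying P(plant 1) forward.
After 'pass': P(plant 1) = 0.6·0.5000 / (0.6·0.5000 + 0.9·0.5000) ≈ 0.4000
After 'pass': P(plant 1) = 0.6·0.4000 / (0.6·0.4000 + 0.9·0.6000) ≈ 0.3077
After 'pass': P(plant 1) = 0.6·0.3077 / (0.6·0.3077 + 0.9·0.6923) ≈ 0.2286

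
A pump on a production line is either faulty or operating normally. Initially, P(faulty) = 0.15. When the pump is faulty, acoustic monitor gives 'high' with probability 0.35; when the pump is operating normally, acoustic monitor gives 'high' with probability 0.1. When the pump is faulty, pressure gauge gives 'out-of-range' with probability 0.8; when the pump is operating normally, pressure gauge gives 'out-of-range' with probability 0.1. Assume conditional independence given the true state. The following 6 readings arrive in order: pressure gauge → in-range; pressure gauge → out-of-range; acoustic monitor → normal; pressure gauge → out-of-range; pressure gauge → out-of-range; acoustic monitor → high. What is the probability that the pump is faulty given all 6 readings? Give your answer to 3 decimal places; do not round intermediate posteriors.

After pressure gauge='in-range': P(faulty) = 0.2·0.1500 / (0.2·0.1500 + 0.9·0.8500) ≈ 0.0377
After pressure gauge='out-of-range': P(faulty) = 0.8·0.0377 / (0.8·0.0377 + 0.1·0.9623) ≈ 0.2388
After acoustic monitor='normal': P(faulty) = 0.65·0.2388 / (0.65·0.2388 + 0.9·0.7612) ≈ 0.1847
After pressure gauge='out-of-range': P(faulty) = 0.8·0.1847 / (0.8·0.1847 + 0.1·0.8153) ≈ 0.6445
After pressure gauge='out-of-range': P(faulty) = 0.8·0.6445 / (0.8·0.6445 + 0.1·0.3555) ≈ 0.9355
After acoustic monitor='high': P(faulty) = 0.35·0.9355 / (0.35·0.9355 + 0.1·0.0645) ≈ 0.9807

0.981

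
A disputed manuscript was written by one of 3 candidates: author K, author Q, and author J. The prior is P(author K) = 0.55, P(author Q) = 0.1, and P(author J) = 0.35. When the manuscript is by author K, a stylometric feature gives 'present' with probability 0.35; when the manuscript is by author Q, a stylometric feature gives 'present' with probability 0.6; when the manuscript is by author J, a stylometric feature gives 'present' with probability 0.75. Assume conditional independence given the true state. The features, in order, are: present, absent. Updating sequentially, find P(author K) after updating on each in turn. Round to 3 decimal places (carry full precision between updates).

Each posterior becomes the prior for the next update.
After 'present': normaliser = 0.35·0.5500 + 0.6·0.1000 + 0.75·0.3500; P(author K) ≈ 0.3738, P(author Q) ≈ 0.1165, P(author J) ≈ 0.5097
After 'absent': normaliser = 0.65·0.3738 + 0.4·0.1165 + 0.25·0.5097; P(author K) ≈ 0.5827, P(author Q) ≈ 0.1118, P(author J) ≈ 0.3056

0.583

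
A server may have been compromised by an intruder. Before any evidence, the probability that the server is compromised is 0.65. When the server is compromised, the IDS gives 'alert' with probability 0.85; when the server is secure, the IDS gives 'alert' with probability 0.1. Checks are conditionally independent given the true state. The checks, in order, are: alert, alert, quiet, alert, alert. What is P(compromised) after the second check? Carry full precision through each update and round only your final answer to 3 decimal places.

After 'alert': P(compromised) = 0.85·0.6500 / (0.85·0.6500 + 0.1·0.3500) ≈ 0.9404
After 'alert': P(compromised) = 0.85·0.9404 / (0.85·0.9404 + 0.1·0.0596) ≈ 0.9926

0.993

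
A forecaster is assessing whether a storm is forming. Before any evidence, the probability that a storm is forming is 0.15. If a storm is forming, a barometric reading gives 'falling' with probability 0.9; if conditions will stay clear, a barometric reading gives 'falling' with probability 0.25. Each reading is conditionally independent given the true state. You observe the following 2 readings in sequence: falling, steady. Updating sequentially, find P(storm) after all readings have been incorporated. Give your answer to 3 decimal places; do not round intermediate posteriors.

0.078

After 'falling': P(storm) = 0.9·0.1500 / (0.9·0.1500 + 0.25·0.8500) ≈ 0.3885
After 'steady': P(storm) = 0.1·0.3885 / (0.1·0.3885 + 0.75·0.6115) ≈ 0.0781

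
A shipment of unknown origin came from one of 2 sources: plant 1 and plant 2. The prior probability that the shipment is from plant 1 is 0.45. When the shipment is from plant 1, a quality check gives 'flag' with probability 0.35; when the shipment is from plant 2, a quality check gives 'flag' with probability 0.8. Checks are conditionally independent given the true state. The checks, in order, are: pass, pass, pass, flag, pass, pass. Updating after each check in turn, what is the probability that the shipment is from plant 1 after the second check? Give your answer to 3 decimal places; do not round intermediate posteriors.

0.896

After 'pass': P(plant 1) = 0.65·0.4500 / (0.65·0.4500 + 0.2·0.5500) ≈ 0.7267
After 'pass': P(plant 1) = 0.65·0.7267 / (0.65·0.7267 + 0.2·0.2733) ≈ 0.8963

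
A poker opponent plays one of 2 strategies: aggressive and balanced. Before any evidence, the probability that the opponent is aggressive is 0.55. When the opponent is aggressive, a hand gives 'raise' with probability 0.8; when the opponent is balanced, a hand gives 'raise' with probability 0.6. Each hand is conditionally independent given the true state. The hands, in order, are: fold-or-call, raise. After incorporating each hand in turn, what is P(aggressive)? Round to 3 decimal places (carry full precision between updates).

After 'fold-or-call': P(aggressive) = 0.2·0.5500 / (0.2·0.5500 + 0.4·0.4500) ≈ 0.3793
After 'raise': P(aggressive) = 0.8·0.3793 / (0.8·0.3793 + 0.6·0.6207) ≈ 0.4490

0.449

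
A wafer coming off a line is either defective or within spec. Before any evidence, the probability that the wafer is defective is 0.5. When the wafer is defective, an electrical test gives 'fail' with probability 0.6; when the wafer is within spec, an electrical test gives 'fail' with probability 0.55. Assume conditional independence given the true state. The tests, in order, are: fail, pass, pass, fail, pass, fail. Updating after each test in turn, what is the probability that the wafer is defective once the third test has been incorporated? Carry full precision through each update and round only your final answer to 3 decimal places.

0.463

Each posterior becomes the prior for the next update.
After 'fail': P(defective) = 0.6·0.5000 / (0.6·0.5000 + 0.55·0.5000) ≈ 0.5217
After 'pass': P(defective) = 0.4·0.5217 / (0.4·0.5217 + 0.45·0.4783) ≈ 0.4923
After 'pass': P(defective) = 0.4·0.4923 / (0.4·0.4923 + 0.45·0.5077) ≈ 0.4629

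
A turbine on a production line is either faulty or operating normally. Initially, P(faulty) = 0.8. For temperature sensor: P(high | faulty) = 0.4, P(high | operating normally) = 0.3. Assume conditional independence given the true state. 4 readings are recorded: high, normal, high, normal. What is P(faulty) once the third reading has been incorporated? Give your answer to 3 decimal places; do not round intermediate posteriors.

After 'high': P(faulty) = 0.4·0.8000 / (0.4·0.8000 + 0.3·0.2000) ≈ 0.8421
After 'normal': P(faulty) = 0.6·0.8421 / (0.6·0.8421 + 0.7·0.1579) ≈ 0.8205
After 'high': P(faulty) = 0.4·0.8205 / (0.4·0.8205 + 0.3·0.1795) ≈ 0.8591

0.859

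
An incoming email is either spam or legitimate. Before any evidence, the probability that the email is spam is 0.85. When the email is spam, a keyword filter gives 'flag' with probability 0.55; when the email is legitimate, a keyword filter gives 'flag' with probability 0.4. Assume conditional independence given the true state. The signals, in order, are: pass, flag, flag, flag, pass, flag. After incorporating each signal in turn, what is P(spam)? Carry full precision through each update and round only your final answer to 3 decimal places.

After 'pass': P(spam) = 0.45·0.8500 / (0.45·0.8500 + 0.6·0.1500) ≈ 0.8095
After 'flag': P(spam) = 0.55·0.8095 / (0.55·0.8095 + 0.4·0.1905) ≈ 0.8539
After 'flag': P(spam) = 0.55·0.8539 / (0.55·0.8539 + 0.4·0.1461) ≈ 0.8893
After 'flag': P(spam) = 0.55·0.8893 / (0.55·0.8893 + 0.4·0.1107) ≈ 0.9170
After 'pass': P(spam) = 0.45·0.9170 / (0.45·0.9170 + 0.6·0.0830) ≈ 0.8923
After 'flag': P(spam) = 0.55·0.8923 / (0.55·0.8923 + 0.4·0.1077) ≈ 0.9193

0.919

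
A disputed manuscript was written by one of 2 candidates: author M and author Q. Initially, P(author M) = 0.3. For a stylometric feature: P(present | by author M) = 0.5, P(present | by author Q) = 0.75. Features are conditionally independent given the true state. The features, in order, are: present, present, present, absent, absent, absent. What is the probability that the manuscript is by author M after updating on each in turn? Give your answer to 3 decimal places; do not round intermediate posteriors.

0.504

Each posterior becomes the prior for the next update.
After 'present': P(author M) = 0.5·0.3000 / (0.5·0.3000 + 0.75·0.7000) ≈ 0.2222
After 'present': P(author M) = 0.5·0.2222 / (0.5·0.2222 + 0.75·0.7778) ≈ 0.1600
After 'present': P(author M) = 0.5·0.1600 / (0.5·0.1600 + 0.75·0.8400) ≈ 0.1127
After 'absent': P(author M) = 0.5·0.1127 / (0.5·0.1127 + 0.25·0.8873) ≈ 0.2025
After 'absent': P(author M) = 0.5·0.2025 / (0.5·0.2025 + 0.25·0.7975) ≈ 0.3368
After 'absent': P(author M) = 0.5·0.3368 / (0.5·0.3368 + 0.25·0.6632) ≈ 0.5039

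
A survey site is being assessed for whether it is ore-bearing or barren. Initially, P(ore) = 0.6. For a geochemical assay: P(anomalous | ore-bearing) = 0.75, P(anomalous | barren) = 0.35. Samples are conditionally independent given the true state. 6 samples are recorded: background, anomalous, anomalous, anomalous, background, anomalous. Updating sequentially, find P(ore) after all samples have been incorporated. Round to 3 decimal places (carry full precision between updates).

After 'background': P(ore) = 0.25·0.6000 / (0.25·0.6000 + 0.65·0.4000) ≈ 0.3659
After 'anomalous': P(ore) = 0.75·0.3659 / (0.75·0.3659 + 0.35·0.6341) ≈ 0.5528
After 'anomalous': P(ore) = 0.75·0.5528 / (0.75·0.5528 + 0.35·0.4472) ≈ 0.7260
After 'anomalous': P(ore) = 0.75·0.7260 / (0.75·0.7260 + 0.35·0.2740) ≈ 0.8502
After 'background': P(ore) = 0.25·0.8502 / (0.25·0.8502 + 0.65·0.1498) ≈ 0.6859
After 'anomalous': P(ore) = 0.75·0.6859 / (0.75·0.6859 + 0.35·0.3141) ≈ 0.8239

0.824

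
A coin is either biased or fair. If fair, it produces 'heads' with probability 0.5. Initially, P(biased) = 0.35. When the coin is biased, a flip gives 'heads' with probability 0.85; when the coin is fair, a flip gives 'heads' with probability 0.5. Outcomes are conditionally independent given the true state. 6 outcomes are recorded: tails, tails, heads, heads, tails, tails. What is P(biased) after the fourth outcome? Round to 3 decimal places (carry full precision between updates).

Apply Bayes' rule sequentially, carrying P(biased) forward.
After 'tails': P(biased) = 0.15·0.3500 / (0.15·0.3500 + 0.5·0.6500) ≈ 0.1391
After 'tails': P(biased) = 0.15·0.1391 / (0.15·0.1391 + 0.5·0.8609) ≈ 0.0462
After 'heads': P(biased) = 0.85·0.0462 / (0.85·0.0462 + 0.5·0.9538) ≈ 0.0761
After 'heads': P(biased) = 0.85·0.0761 / (0.85·0.0761 + 0.5·0.9239) ≈ 0.1228

0.123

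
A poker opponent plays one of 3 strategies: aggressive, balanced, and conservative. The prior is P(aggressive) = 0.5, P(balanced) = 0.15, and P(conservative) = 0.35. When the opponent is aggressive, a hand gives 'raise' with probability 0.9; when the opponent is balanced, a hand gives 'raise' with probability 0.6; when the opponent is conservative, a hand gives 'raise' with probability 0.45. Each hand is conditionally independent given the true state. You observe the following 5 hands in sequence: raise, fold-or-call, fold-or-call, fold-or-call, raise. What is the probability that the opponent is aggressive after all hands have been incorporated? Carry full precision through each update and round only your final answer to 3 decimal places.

After 'raise': normaliser = 0.9·0.5000 + 0.6·0.1500 + 0.45·0.3500; P(aggressive) ≈ 0.6452, P(balanced) ≈ 0.1290, P(conservative) ≈ 0.2258
After 'fold-or-call': normaliser = 0.1·0.6452 + 0.4·0.1290 + 0.55·0.2258; P(aggressive) ≈ 0.2685, P(balanced) ≈ 0.2148, P(conservative) ≈ 0.5168
After 'fold-or-call': normaliser = 0.1·0.2685 + 0.4·0.2148 + 0.55·0.5168; P(aggressive) ≈ 0.0676, P(balanced) ≈ 0.2164, P(conservative) ≈ 0.7160
After 'fold-or-call': normaliser = 0.1·0.0676 + 0.4·0.2164 + 0.55·0.7160; P(aggressive) ≈ 0.0139, P(balanced) ≈ 0.1777, P(conservative) ≈ 0.8084
After 'raise': normaliser = 0.9·0.0139 + 0.6·0.1777 + 0.45·0.8084; P(aggressive) ≈ 0.0259, P(balanced) ≈ 0.2208, P(conservative) ≈ 0.7533

0.026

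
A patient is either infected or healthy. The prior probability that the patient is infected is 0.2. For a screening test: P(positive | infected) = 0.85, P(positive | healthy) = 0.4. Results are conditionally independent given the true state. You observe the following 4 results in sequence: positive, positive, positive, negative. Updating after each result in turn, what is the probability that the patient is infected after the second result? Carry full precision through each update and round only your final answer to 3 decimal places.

0.530

After 'positive': P(infected) = 0.85·0.2000 / (0.85·0.2000 + 0.4·0.8000) ≈ 0.3469
After 'positive': P(infected) = 0.85·0.3469 / (0.85·0.3469 + 0.4·0.6531) ≈ 0.5303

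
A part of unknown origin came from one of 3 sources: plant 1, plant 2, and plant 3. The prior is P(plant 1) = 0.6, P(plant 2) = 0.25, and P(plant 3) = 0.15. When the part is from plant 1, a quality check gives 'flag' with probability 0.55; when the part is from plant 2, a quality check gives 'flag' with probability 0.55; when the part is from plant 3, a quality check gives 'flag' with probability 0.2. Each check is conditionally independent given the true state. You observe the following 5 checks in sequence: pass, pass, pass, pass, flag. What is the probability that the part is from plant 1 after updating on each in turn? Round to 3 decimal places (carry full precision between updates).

After 'pass': normaliser = 0.45·0.6000 + 0.45·0.2500 + 0.8·0.1500; P(plant 1) ≈ 0.5373, P(plant 2) ≈ 0.2239, P(plant 3) ≈ 0.2388
After 'pass': normaliser = 0.45·0.5373 + 0.45·0.2239 + 0.8·0.2388; P(plant 1) ≈ 0.4531, P(plant 2) ≈ 0.1888, P(plant 3) ≈ 0.3580
After 'pass': normaliser = 0.45·0.4531 + 0.45·0.1888 + 0.8·0.3580; P(plant 1) ≈ 0.3544, P(plant 2) ≈ 0.1477, P(plant 3) ≈ 0.4979
After 'pass': normaliser = 0.45·0.3544 + 0.45·0.1477 + 0.8·0.4979; P(plant 1) ≈ 0.2555, P(plant 2) ≈ 0.1065, P(plant 3) ≈ 0.6380
After 'flag': normaliser = 0.55·0.2555 + 0.55·0.1065 + 0.2·0.6380; P(plant 1) ≈ 0.4302, P(plant 2) ≈ 0.1792, P(plant 3) ≈ 0.3906

0.430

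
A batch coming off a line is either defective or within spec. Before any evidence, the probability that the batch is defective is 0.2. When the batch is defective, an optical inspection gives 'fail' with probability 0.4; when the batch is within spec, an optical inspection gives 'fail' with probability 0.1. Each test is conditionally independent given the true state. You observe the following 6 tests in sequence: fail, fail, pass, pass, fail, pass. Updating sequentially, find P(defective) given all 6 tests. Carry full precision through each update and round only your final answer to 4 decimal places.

0.8258

Each posterior becomes the prior for the next update.
After 'fail': P(defective) = 0.4·0.2000 / (0.4·0.2000 + 0.1·0.8000) ≈ 0.5000
After 'fail': P(defective) = 0.4·0.5000 / (0.4·0.5000 + 0.1·0.5000) ≈ 0.8000
After 'pass': P(defective) = 0.6·0.8000 / (0.6·0.8000 + 0.9·0.2000) ≈ 0.7273
After 'pass': P(defective) = 0.6·0.7273 / (0.6·0.7273 + 0.9·0.2727) ≈ 0.6400
After 'fail': P(defective) = 0.4·0.6400 / (0.4·0.6400 + 0.1·0.3600) ≈ 0.8767
After 'pass': P(defective) = 0.6·0.8767 / (0.6·0.8767 + 0.9·0.1233) ≈ 0.8258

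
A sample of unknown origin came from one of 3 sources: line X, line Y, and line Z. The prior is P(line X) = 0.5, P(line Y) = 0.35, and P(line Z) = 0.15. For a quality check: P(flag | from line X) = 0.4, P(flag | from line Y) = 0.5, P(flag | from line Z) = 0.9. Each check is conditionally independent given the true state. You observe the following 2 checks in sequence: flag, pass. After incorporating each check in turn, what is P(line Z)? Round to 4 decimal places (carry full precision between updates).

Each posterior becomes the prior for the next update.
After 'flag': normaliser = 0.4·0.5000 + 0.5·0.3500 + 0.9·0.1500; P(line X) ≈ 0.3922, P(line Y) ≈ 0.3431, P(line Z) ≈ 0.2647
After 'pass': normaliser = 0.6·0.3922 + 0.5·0.3431 + 0.1·0.2647; P(line X) ≈ 0.5430, P(line Y) ≈ 0.3959, P(line Z) ≈ 0.0611

0.0611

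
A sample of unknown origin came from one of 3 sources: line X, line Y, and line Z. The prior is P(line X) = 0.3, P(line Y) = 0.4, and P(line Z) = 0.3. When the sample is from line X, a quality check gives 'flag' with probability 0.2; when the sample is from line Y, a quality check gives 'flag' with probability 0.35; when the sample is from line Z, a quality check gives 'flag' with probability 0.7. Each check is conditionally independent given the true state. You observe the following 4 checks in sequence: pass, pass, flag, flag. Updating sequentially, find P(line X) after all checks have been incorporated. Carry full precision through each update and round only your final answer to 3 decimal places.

After 'pass': normaliser = 0.8·0.3000 + 0.65·0.4000 + 0.3·0.3000; P(line X) ≈ 0.4068, P(line Y) ≈ 0.4407, P(line Z) ≈ 0.1525
After 'pass': normaliser = 0.8·0.4068 + 0.65·0.4407 + 0.3·0.1525; P(line X) ≈ 0.4948, P(line Y) ≈ 0.4356, P(line Z) ≈ 0.0696
After 'flag': normaliser = 0.2·0.4948 + 0.35·0.4356 + 0.7·0.0696; P(line X) ≈ 0.3298, P(line Y) ≈ 0.5079, P(line Z) ≈ 0.1623
After 'flag': normaliser = 0.2·0.3298 + 0.35·0.5079 + 0.7·0.1623; P(line X) ≈ 0.1846, P(line Y) ≈ 0.4975, P(line Z) ≈ 0.3179

0.185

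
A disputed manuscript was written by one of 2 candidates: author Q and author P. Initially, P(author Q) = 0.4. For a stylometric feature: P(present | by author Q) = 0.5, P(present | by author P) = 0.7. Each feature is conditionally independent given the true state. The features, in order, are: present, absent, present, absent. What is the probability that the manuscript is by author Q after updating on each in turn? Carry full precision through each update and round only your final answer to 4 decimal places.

0.4858

Each posterior becomes the prior for the next update.
After 'present': P(author Q) = 0.5·0.4000 / (0.5·0.4000 + 0.7·0.6000) ≈ 0.3226
After 'absent': P(author Q) = 0.5·0.3226 / (0.5·0.3226 + 0.3·0.6774) ≈ 0.4425
After 'present': P(author Q) = 0.5·0.4425 / (0.5·0.4425 + 0.7·0.5575) ≈ 0.3618
After 'absent': P(author Q) = 0.5·0.3618 / (0.5·0.3618 + 0.3·0.6382) ≈ 0.4858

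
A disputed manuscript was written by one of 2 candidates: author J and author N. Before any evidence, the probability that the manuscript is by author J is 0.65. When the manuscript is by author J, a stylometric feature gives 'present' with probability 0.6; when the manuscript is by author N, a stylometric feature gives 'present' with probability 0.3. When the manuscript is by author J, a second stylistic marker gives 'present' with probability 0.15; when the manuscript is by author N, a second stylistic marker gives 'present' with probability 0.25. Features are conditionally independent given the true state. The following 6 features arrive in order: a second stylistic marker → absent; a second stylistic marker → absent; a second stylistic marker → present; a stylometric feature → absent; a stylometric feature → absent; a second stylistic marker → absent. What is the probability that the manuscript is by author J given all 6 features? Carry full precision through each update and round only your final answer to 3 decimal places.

After a second stylistic marker='absent': P(author J) = 0.85·0.6500 / (0.85·0.6500 + 0.75·0.3500) ≈ 0.6779
After a second stylistic marker='absent': P(author J) = 0.85·0.6779 / (0.85·0.6779 + 0.75·0.3221) ≈ 0.7046
After a second stylistic marker='present': P(author J) = 0.15·0.7046 / (0.15·0.7046 + 0.25·0.2954) ≈ 0.5887
After a stylometric feature='absent': P(author J) = 0.4·0.5887 / (0.4·0.5887 + 0.7·0.4113) ≈ 0.4499
After a stylometric feature='absent': P(author J) = 0.4·0.4499 / (0.4·0.4499 + 0.7·0.5501) ≈ 0.3185
After a second stylistic marker='absent': P(author J) = 0.85·0.3185 / (0.85·0.3185 + 0.75·0.6815) ≈ 0.3463

0.346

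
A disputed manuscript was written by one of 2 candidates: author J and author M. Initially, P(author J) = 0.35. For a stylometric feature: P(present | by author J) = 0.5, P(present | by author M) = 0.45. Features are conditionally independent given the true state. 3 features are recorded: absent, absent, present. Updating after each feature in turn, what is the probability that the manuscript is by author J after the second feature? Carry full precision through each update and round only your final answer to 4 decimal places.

0.3080

After 'absent': P(author J) = 0.5·0.3500 / (0.5·0.3500 + 0.55·0.6500) ≈ 0.3286
After 'absent': P(author J) = 0.5·0.3286 / (0.5·0.3286 + 0.55·0.6714) ≈ 0.3080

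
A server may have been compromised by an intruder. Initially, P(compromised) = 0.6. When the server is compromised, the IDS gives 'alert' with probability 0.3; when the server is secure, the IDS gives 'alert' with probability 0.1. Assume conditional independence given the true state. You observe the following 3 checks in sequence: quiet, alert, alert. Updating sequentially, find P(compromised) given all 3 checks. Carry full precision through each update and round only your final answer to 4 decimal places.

0.9130

Each posterior becomes the prior for the next update.
After 'quiet': P(compromised) = 0.7·0.6000 / (0.7·0.6000 + 0.9·0.4000) ≈ 0.5385
After 'alert': P(compromised) = 0.3·0.5385 / (0.3·0.5385 + 0.1·0.4615) ≈ 0.7778
After 'alert': P(compromised) = 0.3·0.7778 / (0.3·0.7778 + 0.1·0.2222) ≈ 0.9130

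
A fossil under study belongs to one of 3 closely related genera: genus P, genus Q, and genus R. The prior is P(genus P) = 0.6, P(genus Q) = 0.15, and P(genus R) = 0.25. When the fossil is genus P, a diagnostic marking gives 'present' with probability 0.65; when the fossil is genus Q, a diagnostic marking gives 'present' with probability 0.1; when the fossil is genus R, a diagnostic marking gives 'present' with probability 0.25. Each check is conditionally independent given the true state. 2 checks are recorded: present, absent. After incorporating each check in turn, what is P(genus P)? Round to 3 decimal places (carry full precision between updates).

After 'present': normaliser = 0.65·0.6000 + 0.1·0.1500 + 0.25·0.2500; P(genus P) ≈ 0.8342, P(genus Q) ≈ 0.0321, P(genus R) ≈ 0.1337
After 'absent': normaliser = 0.35·0.8342 + 0.9·0.0321 + 0.75·0.1337; P(genus P) ≈ 0.6933, P(genus Q) ≈ 0.0686, P(genus R) ≈ 0.2381

0.693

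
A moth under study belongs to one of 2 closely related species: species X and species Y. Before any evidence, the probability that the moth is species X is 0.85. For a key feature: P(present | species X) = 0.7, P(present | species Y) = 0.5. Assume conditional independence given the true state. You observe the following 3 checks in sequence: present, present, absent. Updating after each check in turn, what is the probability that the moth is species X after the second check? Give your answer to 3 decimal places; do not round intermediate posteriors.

0.917

Apply Bayes' rule sequentially, carrying P(species X) forward.
After 'present': P(species X) = 0.7·0.8500 / (0.7·0.8500 + 0.5·0.1500) ≈ 0.8881
After 'present': P(species X) = 0.7·0.8881 / (0.7·0.8881 + 0.5·0.1119) ≈ 0.9174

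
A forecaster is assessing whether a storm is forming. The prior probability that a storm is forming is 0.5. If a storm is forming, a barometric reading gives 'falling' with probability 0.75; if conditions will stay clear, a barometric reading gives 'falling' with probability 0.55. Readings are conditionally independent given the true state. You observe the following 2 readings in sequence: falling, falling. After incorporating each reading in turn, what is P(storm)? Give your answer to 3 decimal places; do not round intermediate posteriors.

After 'falling': P(storm) = 0.75·0.5000 / (0.75·0.5000 + 0.55·0.5000) ≈ 0.5769
After 'falling': P(storm) = 0.75·0.5769 / (0.75·0.5769 + 0.55·0.4231) ≈ 0.6503

0.650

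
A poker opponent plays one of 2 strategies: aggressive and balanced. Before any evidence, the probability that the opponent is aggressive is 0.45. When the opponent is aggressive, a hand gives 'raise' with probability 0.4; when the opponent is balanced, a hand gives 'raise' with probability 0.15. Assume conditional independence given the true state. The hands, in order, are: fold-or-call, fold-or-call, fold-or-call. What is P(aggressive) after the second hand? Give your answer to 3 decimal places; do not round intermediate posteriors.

After 'fold-or-call': P(aggressive) = 0.6·0.4500 / (0.6·0.4500 + 0.85·0.5500) ≈ 0.3661
After 'fold-or-call': P(aggressive) = 0.6·0.3661 / (0.6·0.3661 + 0.85·0.6339) ≈ 0.2896

0.290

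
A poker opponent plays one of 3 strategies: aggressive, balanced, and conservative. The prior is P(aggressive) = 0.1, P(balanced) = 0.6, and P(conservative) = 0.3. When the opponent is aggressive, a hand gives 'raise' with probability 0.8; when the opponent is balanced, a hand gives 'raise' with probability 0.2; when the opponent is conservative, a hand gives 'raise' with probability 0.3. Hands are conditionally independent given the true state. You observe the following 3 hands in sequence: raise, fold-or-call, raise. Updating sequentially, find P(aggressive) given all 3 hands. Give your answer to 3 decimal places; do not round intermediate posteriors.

After 'raise': normaliser = 0.8·0.1000 + 0.2·0.6000 + 0.3·0.3000; P(aggressive) ≈ 0.2759, P(balanced) ≈ 0.4138, P(conservative) ≈ 0.3103
After 'fold-or-call': normaliser = 0.2·0.2759 + 0.8·0.4138 + 0.7·0.3103; P(aggressive) ≈ 0.0914, P(balanced) ≈ 0.5486, P(conservative) ≈ 0.3600
After 'raise': normaliser = 0.8·0.0914 + 0.2·0.5486 + 0.3·0.3600; P(aggressive) ≈ 0.2515, P(balanced) ≈ 0.3772, P(conservative) ≈ 0.3713

0.251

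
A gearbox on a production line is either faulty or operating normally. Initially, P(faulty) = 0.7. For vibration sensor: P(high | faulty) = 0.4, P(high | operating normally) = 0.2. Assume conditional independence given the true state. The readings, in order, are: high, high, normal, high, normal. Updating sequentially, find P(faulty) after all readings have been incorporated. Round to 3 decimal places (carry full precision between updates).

0.913

After 'high': P(faulty) = 0.4·0.7000 / (0.4·0.7000 + 0.2·0.3000) ≈ 0.8235
After 'high': P(faulty) = 0.4·0.8235 / (0.4·0.8235 + 0.2·0.1765) ≈ 0.9032
After 'normal': P(faulty) = 0.6·0.9032 / (0.6·0.9032 + 0.8·0.0968) ≈ 0.8750
After 'high': P(faulty) = 0.4·0.8750 / (0.4·0.8750 + 0.2·0.1250) ≈ 0.9333
After 'normal': P(faulty) = 0.6·0.9333 / (0.6·0.9333 + 0.8·0.0667) ≈ 0.9130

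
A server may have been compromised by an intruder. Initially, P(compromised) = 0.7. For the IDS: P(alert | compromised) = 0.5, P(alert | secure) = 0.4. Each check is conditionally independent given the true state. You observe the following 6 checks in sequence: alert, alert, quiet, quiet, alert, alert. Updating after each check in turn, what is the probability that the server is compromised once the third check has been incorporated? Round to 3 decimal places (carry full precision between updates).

0.752

After 'alert': P(compromised) = 0.5·0.7000 / (0.5·0.7000 + 0.4·0.3000) ≈ 0.7447
After 'alert': P(compromised) = 0.5·0.7447 / (0.5·0.7447 + 0.4·0.2553) ≈ 0.7848
After 'quiet': P(compromised) = 0.5·0.7848 / (0.5·0.7848 + 0.6·0.2152) ≈ 0.7524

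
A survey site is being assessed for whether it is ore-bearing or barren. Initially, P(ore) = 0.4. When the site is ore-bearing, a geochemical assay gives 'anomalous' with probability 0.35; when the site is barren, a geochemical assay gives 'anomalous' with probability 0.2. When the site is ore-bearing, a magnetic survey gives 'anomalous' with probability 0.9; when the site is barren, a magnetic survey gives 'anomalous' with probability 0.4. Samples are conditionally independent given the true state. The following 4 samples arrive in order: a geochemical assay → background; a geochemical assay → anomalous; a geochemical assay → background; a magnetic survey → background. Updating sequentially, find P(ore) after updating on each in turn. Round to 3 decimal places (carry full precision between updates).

0.114

After a geochemical assay='background': P(ore) = 0.65·0.4000 / (0.65·0.4000 + 0.8·0.6000) ≈ 0.3514
After a geochemical assay='anomalous': P(ore) = 0.35·0.3514 / (0.35·0.3514 + 0.2·0.6486) ≈ 0.4866
After a geochemical assay='background': P(ore) = 0.65·0.4866 / (0.65·0.4866 + 0.8·0.5134) ≈ 0.4351
After a magnetic survey='background': P(ore) = 0.1·0.4351 / (0.1·0.4351 + 0.6·0.5649) ≈ 0.1138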